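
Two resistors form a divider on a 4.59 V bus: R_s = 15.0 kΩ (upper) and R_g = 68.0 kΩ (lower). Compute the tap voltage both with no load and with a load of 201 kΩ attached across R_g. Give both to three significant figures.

Open-circuit: V = 4.59 × 68.0/(15.0 + 68.0) = 3.76 V.
With the load, R_g becomes R_g‖R_L = 50.81 kΩ, so V = 4.59 × 50.81/65.81 = 3.54 V.

Unloaded: 3.76 V; loaded: 3.54 V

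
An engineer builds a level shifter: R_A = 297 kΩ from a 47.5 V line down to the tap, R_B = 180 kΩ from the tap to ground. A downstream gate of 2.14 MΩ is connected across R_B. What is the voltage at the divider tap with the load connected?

V_out ≈ 17.0 V

The load sits in parallel with R_B: R_B‖R_L = (180 × 2140) / (180 + 2140) = 166.0 kΩ.
V_out = 47.5 × 166.0 / (297 + 166.0) = 47.5 × 166.0/463.0 = 17.0 V.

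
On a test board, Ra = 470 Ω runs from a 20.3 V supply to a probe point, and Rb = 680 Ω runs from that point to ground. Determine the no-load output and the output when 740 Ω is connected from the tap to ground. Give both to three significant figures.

Unloaded: 12.0 V; loaded: 8.73 V

Open-circuit: V = 20.3 × 680/(470 + 680) = 12.0 V.
With the load, Rb becomes Rb‖R_L = 354.4 Ω, so V = 20.3 × 354.4/824.4 = 8.73 V.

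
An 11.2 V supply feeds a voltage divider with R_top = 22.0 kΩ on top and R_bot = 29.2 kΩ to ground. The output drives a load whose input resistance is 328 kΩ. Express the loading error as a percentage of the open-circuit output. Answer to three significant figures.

The divider's output (Thévenin) resistance is R_top‖R_bot = 12.55 kΩ.
Fractional drop under load = R_th/(R_th + R_L) = 12.55 / (12.55 + 328) = 0.03684.
So the output falls by 3.68 %.

3.68 %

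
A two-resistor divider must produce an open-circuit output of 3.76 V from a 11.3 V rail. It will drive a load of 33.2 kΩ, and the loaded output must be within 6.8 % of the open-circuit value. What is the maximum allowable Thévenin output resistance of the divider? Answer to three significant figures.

Loading drop = R_th/(R_th + R_L) ≤ 0.0680, so R_th ≤ R_L · ε/(1−ε) = 33.2 kΩ × 0.0680/0.9320 = 2.42 kΩ.
(Any R1, R2 with R2/(R1+R2) = 0.333 and R1‖R2 ≤ 2.42 kΩ will meet the spec.)

R_th ≤ 2.42 kΩ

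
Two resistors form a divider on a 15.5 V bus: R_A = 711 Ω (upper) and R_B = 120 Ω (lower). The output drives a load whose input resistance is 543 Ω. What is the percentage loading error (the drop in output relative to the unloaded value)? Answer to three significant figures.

15.9 %

The divider's output (Thévenin) resistance is R_A‖R_B = 102.7 Ω.
Fractional drop under load = R_th/(R_th + R_L) = 102.7 / (102.7 + 543) = 0.1590.
So the output falls by 15.9 %.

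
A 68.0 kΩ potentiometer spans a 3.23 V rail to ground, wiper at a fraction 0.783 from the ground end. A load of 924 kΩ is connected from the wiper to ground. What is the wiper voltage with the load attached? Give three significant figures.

The wiper splits the pot into (1−α)R = 14.76 kΩ above and αR = 53.24 kΩ below.
Lower section ‖ load = 50.34 kΩ.
V_wiper = 3.23 × 50.34/(14.76 + 50.34) = 2.50 V.

V ≈ 2.50 V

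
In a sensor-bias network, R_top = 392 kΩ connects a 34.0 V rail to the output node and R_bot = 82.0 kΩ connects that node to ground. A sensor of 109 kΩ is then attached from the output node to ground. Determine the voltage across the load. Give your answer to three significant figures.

V_out ≈ 3.63 V

The load sits in parallel with R_bot: R_bot‖R_L = (82.0 × 109) / (82.0 + 109) = 46.80 kΩ.
V_out = 34.0 × 46.80 / (392 + 46.80) = 34.0 × 46.80/438.8 = 3.63 V.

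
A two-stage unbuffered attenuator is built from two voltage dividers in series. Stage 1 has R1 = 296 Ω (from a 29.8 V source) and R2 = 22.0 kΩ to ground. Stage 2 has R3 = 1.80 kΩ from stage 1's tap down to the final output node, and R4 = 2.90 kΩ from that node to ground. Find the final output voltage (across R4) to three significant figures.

Stage 2 presents R3+R4 = 4700 Ω as a load on stage 1's tap.
Stage 1's lower leg becomes R2‖(R3+R4) = 3873 Ω, so V_mid = 29.8 × 3873/4169 = 27.68 V.
Stage 2 is itself unloaded: V_out = V_mid × R4/(R3+R4) = 27.68 × 2900/4700 = 17.1 V.

V_out ≈ 17.1 V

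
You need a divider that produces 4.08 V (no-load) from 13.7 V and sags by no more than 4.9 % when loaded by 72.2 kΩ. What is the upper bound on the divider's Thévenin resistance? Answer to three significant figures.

R_th ≤ 3.72 kΩ

Loading drop = R_th/(R_th + R_L) ≤ 0.0490, so R_th ≤ R_L · ε/(1−ε) = 72.2 kΩ × 0.0490/0.9510 = 3.72 kΩ.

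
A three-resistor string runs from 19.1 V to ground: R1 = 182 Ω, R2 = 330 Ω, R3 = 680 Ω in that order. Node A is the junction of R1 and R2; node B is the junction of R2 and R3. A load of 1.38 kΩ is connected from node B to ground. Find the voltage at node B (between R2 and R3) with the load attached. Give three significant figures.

V ≈ 8.99 V

At node B, R3 is in parallel with the load: R3‖R_L = 455.5 Ω.
Below node A the resistance is R2 + (R3‖R_L) = 785.5 Ω, so V_A = 19.1 × 785.5/967.5 = 15.51 V.
Then V_B = V_A × (R3‖R_L)/(R2 + R3‖R_L) = 15.51 × 455.5/785.5 = 8.99 V.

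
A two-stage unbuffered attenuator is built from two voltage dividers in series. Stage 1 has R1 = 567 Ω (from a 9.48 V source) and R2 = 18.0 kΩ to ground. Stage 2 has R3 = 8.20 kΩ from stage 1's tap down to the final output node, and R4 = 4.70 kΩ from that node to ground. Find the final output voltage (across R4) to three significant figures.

V_out ≈ 3.21 V

Stage 2 presents R3+R4 = 12900 Ω as a load on stage 1's tap.
Stage 1's lower leg becomes R2‖(R3+R4) = 7515 Ω, so V_mid = 9.48 × 7515/8082 = 8.815 V.
Stage 2 is itself unloaded: V_out = V_mid × R4/(R3+R4) = 8.815 × 4700/12900 = 3.21 V.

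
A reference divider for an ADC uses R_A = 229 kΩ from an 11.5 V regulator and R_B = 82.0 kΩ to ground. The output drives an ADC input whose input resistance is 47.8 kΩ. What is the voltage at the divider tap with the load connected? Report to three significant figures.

V_out ≈ 1.34 V

The load sits in parallel with R_B: R_B‖R_L = (82.0 × 47.8) / (82.0 + 47.8) = 30.20 kΩ.
V_out = 11.5 × 30.20 / (229 + 30.20) = 11.5 × 30.20/259.2 = 1.34 V.
(Unloaded it would have been 3.03 V.)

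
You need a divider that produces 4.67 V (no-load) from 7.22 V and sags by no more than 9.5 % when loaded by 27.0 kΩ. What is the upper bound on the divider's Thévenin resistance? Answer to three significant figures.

R_th ≤ 2.83 kΩ

Loading drop = R_th/(R_th + R_L) ≤ 0.0950, so R_th ≤ R_L · ε/(1−ε) = 27.0 kΩ × 0.0950/0.9050 = 2.83 kΩ.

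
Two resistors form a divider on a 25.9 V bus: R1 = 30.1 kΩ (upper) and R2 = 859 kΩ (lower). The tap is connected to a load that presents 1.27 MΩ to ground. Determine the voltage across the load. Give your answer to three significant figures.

V_out ≈ 24.5 V

The load sits in parallel with R2: R2‖R_L = (859 × 1270) / (859 + 1270) = 512.4 kΩ.
V_out = 25.9 × 512.4 / (30.1 + 512.4) = 25.9 × 512.4/542.5 = 24.5 V.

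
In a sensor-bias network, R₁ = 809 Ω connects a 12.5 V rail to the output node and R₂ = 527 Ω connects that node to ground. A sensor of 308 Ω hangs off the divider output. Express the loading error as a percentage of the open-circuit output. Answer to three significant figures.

The divider's output (Thévenin) resistance is R₁‖R₂ = 319.1 Ω.
Fractional drop under load = R_th/(R_th + R_L) = 319.1 / (319.1 + 308) = 0.5089.
So the output falls by 50.9 %.

50.9 %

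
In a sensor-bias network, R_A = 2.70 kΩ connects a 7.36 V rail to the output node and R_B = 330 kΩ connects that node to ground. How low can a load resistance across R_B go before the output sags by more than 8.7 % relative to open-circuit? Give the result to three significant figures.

Output resistance R_th = R_A‖R_B = (2.70 × 330)/332.7 = 2.678 kΩ.
The fractional drop is R_th/(R_th + R_L); requiring this ≤ 0.0870 gives R_L ≥ R_th(1/0.0870 − 1) = 2.678 × 10.49 = 28.1 kΩ.

R_L(min) ≈ 28.1 kΩ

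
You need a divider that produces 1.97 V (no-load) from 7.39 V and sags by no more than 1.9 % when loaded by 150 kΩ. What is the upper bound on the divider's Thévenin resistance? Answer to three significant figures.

R_th ≤ 2.91 kΩ

Loading drop = R_th/(R_th + R_L) ≤ 0.0190, so R_th ≤ R_L · ε/(1−ε) = 150 kΩ × 0.0190/0.9810 = 2.91 kΩ.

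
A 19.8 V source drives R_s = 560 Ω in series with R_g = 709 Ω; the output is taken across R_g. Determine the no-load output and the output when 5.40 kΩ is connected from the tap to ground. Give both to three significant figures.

Unloaded: 11.1 V; loaded: 10.5 V

Open-circuit: V = 19.8 × 709/(560 + 709) = 11.1 V.
With the load, R_g becomes R_g‖R_L = 626.7 Ω, so V = 19.8 × 626.7/1187 = 10.5 V.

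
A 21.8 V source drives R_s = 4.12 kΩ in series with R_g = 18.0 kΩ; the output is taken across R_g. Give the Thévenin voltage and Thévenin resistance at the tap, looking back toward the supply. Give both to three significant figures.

V_th is the open-circuit tap voltage: 21.8 × 18.0/(4.12 + 18.0) = 17.7 V.
With the supply zeroed, R_s and R_g appear in parallel from the tap: R_th = R_s‖R_g = (4.12 × 18.0)/22.12 = 3.35 kΩ.

V_th = 17.7 V, R_th = 3.35 kΩ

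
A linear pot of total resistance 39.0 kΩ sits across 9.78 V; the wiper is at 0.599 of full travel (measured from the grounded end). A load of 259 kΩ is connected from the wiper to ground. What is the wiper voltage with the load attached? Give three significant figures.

V ≈ 5.65 V

The wiper splits the pot into (1−α)R = 15.64 kΩ above and αR = 23.36 kΩ below.
Lower section ‖ load = 21.43 kΩ.
V_wiper = 9.78 × 21.43/(15.64 + 21.43) = 5.65 V.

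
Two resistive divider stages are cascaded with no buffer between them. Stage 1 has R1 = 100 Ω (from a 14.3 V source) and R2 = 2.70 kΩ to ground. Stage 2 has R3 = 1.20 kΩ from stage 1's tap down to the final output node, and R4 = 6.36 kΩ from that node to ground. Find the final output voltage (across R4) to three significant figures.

Stage 2 presents R3+R4 = 7560 Ω as a load on stage 1's tap.
Stage 1's lower leg becomes R2‖(R3+R4) = 1989 Ω, so V_mid = 14.3 × 1989/2089 = 13.62 V.
Stage 2 is itself unloaded: V_out = V_mid × R4/(R3+R4) = 13.62 × 6360/7560 = 11.5 V.

V_out ≈ 11.5 V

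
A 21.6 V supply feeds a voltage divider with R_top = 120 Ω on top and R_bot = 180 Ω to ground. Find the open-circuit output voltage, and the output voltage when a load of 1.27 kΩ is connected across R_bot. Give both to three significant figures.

Unloaded: 13.0 V; loaded: 12.3 V

Open-circuit: V = 21.6 × 180/(120 + 180) = 13.0 V.
With the load, R_bot becomes R_bot‖R_L = 157.7 Ω, so V = 21.6 × 157.7/277.7 = 12.3 V.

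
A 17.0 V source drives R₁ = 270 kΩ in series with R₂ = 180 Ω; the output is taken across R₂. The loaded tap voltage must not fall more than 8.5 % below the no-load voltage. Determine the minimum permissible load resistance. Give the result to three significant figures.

R_L(min) ≈ 1.94 kΩ

Output resistance R_th = R₁‖R₂ = (270000 × 180)/270200 = 179.9 Ω.
The fractional drop is R_th/(R_th + R_L); requiring this ≤ 0.0850 gives R_L ≥ R_th(1/0.0850 − 1) = 179.9 × 10.76 = 1.94 kΩ.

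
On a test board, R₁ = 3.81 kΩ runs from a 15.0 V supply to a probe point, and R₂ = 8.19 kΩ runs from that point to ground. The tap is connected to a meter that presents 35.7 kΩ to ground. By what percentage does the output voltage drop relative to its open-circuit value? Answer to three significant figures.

6.79 %

The divider's output (Thévenin) resistance is R₁‖R₂ = 2.600 kΩ.
Fractional drop under load = R_th/(R_th + R_L) = 2.600 / (2.600 + 35.7) = 0.06789.
So the output falls by 6.79 %.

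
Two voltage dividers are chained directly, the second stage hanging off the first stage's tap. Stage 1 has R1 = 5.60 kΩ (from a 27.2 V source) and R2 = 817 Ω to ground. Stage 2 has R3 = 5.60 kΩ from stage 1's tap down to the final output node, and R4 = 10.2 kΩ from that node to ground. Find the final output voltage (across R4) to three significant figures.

V_out ≈ 2.14 V

Stage 2 presents R3+R4 = 15800 Ω as a load on stage 1's tap.
Stage 1's lower leg becomes R2‖(R3+R4) = 776.8 Ω, so V_mid = 27.2 × 776.8/6377 = 3.314 V.
Stage 2 is itself unloaded: V_out = V_mid × R4/(R3+R4) = 3.314 × 10200/15800 = 2.14 V.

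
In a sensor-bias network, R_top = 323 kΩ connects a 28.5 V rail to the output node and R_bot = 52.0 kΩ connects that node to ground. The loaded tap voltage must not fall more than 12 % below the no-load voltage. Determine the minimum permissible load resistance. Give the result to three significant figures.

Output resistance R_th = R_top‖R_bot = (323 × 52.0)/375.0 = 44.79 kΩ.
The fractional drop is R_th/(R_th + R_L); requiring this ≤ 0.120 gives R_L ≥ R_th(1/0.120 − 1) = 44.79 × 7.333 = 328 kΩ.

R_L(min) ≈ 328 kΩ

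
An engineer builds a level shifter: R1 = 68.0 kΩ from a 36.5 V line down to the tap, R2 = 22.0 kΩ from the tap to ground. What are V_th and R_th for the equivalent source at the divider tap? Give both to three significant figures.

V_th is the open-circuit tap voltage: 36.5 × 22.0/(68.0 + 22.0) = 8.92 V.
With the supply zeroed, R1 and R2 appear in parallel from the tap: R_th = R1‖R2 = (68.0 × 22.0)/90.00 = 16.6 kΩ.

V_th = 8.92 V, R_th = 16.6 kΩ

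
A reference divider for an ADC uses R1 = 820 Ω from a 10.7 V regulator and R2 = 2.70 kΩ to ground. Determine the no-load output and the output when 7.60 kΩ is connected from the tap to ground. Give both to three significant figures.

Unloaded: 8.21 V; loaded: 7.58 V

Open-circuit: V = 10.7 × 2700/(820 + 2700) = 8.21 V.
With the load, R2 becomes R2‖R_L = 1992 Ω, so V = 10.7 × 1992/2812 = 7.58 V.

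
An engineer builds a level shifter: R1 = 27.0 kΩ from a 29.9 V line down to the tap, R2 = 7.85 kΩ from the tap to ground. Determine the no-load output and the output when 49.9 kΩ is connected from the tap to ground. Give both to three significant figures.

Open-circuit: V = 29.9 × 7.85/(27.0 + 7.85) = 6.74 V.
With the load, R2 becomes R2‖R_L = 6.783 kΩ, so V = 29.9 × 6.783/33.78 = 6.00 V.

Unloaded: 6.74 V; loaded: 6.00 V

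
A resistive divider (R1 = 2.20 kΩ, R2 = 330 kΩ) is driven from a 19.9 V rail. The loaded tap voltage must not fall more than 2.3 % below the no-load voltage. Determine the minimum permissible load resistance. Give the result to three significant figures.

R_L(min) ≈ 92.8 kΩ

Output resistance R_th = R1‖R2 = (2.20 × 330)/332.2 = 2.185 kΩ.
The fractional drop is R_th/(R_th + R_L); requiring this ≤ 0.0230 gives R_L ≥ R_th(1/0.0230 − 1) = 2.185 × 42.48 = 92.8 kΩ.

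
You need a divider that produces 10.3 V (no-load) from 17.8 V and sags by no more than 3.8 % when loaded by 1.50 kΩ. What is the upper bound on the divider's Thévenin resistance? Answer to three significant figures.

Loading drop = R_th/(R_th + R_L) ≤ 0.0380, so R_th ≤ R_L · ε/(1−ε) = 1.50 kΩ × 0.0380/0.9620 = 59.3 Ω.

R_th ≤ 59.3 Ω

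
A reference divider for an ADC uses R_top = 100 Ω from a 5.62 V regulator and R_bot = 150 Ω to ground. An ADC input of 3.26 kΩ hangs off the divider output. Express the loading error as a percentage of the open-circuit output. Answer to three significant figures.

The divider's output (Thévenin) resistance is R_top‖R_bot = 60.00 Ω.
Fractional drop under load = R_th/(R_th + R_L) = 60.00 / (60.00 + 3260) = 0.01807.
So the output falls by 1.81 %.

1.81 %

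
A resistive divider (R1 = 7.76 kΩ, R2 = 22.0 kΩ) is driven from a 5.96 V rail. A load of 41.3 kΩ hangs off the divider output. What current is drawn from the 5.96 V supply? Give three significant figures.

I ≈ 0.270 mA

R2‖R_L = 14.35 kΩ, so the source sees R1 + R2‖R_L = 22.11 kΩ.
I = 5.96 V / 22.11 kΩ = 0.270 mA.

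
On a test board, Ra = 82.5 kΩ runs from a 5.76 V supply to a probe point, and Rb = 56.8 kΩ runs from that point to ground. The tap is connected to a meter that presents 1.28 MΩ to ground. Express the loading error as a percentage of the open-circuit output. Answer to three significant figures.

2.56 %

The divider's output (Thévenin) resistance is Ra‖Rb = 33.64 kΩ.
Fractional drop under load = R_th/(R_th + R_L) = 33.64 / (33.64 + 1280) = 0.02561.
So the output falls by 2.56 %.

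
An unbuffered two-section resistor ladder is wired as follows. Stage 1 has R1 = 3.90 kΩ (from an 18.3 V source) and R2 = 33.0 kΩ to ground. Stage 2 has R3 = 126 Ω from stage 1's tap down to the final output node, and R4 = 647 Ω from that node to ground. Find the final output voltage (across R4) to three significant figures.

Stage 2 presents R3+R4 = 773.0 Ω as a load on stage 1's tap.
Stage 1's lower leg becomes R2‖(R3+R4) = 755.3 Ω, so V_mid = 18.3 × 755.3/4655 = 2.969 V.
Stage 2 is itself unloaded: V_out = V_mid × R4/(R3+R4) = 2.969 × 647/773.0 = 2.49 V.

V_out ≈ 2.49 V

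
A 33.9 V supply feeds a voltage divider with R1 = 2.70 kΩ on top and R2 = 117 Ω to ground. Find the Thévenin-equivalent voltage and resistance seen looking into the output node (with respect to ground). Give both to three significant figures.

V_th = 1.41 V, R_th = 112 Ω

V_th is the open-circuit tap voltage: 33.9 × 117/(2700 + 117) = 1.41 V.
With the supply zeroed, R1 and R2 appear in parallel from the tap: R_th = R1‖R2 = (2700 × 117)/2817 = 112 Ω.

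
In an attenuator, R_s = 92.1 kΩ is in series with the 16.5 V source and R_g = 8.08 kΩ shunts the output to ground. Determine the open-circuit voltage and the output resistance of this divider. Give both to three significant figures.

V_th = 1.33 V, R_th = 7.43 kΩ

V_th is the open-circuit tap voltage: 16.5 × 8.08/(92.1 + 8.08) = 1.33 V.
With the supply zeroed, R_s and R_g appear in parallel from the tap: R_th = R_s‖R_g = (92.1 × 8.08)/100.2 = 7.43 kΩ.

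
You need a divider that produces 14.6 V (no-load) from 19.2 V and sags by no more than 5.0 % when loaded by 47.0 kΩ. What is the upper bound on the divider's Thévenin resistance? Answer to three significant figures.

R_th ≤ 2.47 kΩ

Loading drop = R_th/(R_th + R_L) ≤ 0.0500, so R_th ≤ R_L · ε/(1−ε) = 47.0 kΩ × 0.0500/0.9500 = 2.47 kΩ.
(Any R1, R2 with R2/(R1+R2) = 0.760 and R1‖R2 ≤ 2.47 kΩ will meet the spec.)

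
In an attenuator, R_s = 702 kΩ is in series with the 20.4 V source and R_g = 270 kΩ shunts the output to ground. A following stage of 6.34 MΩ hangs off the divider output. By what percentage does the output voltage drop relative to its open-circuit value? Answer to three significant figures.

The divider's output (Thévenin) resistance is R_s‖R_g = 195.0 kΩ.
Fractional drop under load = R_th/(R_th + R_L) = 195.0 / (195.0 + 6340) = 0.02984.
So the output falls by 2.98 %.

2.98 %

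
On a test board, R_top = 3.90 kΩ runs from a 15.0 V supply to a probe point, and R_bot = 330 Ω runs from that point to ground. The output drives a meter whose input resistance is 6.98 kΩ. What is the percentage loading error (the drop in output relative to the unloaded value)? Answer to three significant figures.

4.18 %

The divider's output (Thévenin) resistance is R_top‖R_bot = 304.3 Ω.
Fractional drop under load = R_th/(R_th + R_L) = 304.3 / (304.3 + 6980) = 0.04177.
So the output falls by 4.18 %.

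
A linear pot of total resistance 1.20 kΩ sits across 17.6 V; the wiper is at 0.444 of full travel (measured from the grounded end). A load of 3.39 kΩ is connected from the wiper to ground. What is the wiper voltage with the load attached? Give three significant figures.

V ≈ 7.19 V

The wiper splits the pot into (1−α)R = 667.2 Ω above and αR = 532.8 Ω below.
Lower section ‖ load = 460.4 Ω.
V_wiper = 17.6 × 460.4/(667.2 + 460.4) = 7.19 V.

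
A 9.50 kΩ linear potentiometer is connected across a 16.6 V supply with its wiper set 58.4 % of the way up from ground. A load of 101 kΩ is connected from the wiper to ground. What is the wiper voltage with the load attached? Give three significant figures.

V ≈ 9.48 V

The wiper splits the pot into (1−α)R = 3.952 kΩ above and αR = 5.548 kΩ below.
Lower section ‖ load = 5.259 kΩ.
V_wiper = 16.6 × 5.259/(3.952 + 5.259) = 9.48 V.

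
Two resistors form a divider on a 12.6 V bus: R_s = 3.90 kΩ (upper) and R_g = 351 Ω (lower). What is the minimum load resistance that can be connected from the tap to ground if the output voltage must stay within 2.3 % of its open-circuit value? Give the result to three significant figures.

R_L(min) ≈ 13.7 kΩ

Output resistance R_th = R_s‖R_g = (3900 × 351)/4251 = 322.0 Ω.
The fractional drop is R_th/(R_th + R_L); requiring this ≤ 0.0230 gives R_L ≥ R_th(1/0.0230 − 1) = 322.0 × 42.48 = 13.7 kΩ.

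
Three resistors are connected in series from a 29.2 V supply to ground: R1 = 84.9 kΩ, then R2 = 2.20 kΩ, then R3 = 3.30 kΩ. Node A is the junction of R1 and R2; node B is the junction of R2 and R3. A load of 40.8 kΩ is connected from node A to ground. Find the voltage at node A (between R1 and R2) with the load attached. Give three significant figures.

Below node A the series string R2+R3 = 5.500 kΩ sits in parallel with the 40.8 kΩ load: 4.847 kΩ.
V_A = 29.2 × 4.847/(84.9 + 4.847) = 1.58 V.

V ≈ 1.58 V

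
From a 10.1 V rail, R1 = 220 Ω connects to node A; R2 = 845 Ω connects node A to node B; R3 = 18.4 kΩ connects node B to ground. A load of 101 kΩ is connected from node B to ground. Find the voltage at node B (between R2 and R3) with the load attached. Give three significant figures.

At node B, R3 is in parallel with the load: R3‖R_L = 15560 Ω.
Below node A the resistance is R2 + (R3‖R_L) = 16410 Ω, so V_A = 10.1 × 16410/16630 = 9.966 V.
Then V_B = V_A × (R3‖R_L)/(R2 + R3‖R_L) = 9.966 × 15560/16410 = 9.45 V.

V ≈ 9.45 V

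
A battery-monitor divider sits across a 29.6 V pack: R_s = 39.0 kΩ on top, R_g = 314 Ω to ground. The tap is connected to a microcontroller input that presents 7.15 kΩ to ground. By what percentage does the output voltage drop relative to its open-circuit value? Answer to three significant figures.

The divider's output (Thévenin) resistance is R_s‖R_g = 311.5 Ω.
Fractional drop under load = R_th/(R_th + R_L) = 311.5 / (311.5 + 7150) = 0.04175.
So the output falls by 4.17 %.

4.17 %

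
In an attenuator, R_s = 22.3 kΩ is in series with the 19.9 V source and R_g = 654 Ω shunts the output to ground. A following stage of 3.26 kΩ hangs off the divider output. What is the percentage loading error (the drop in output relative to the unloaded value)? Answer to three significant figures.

Unloaded V = 19.9 × 654/22950 = 0.5670 V.
Loaded: R_g‖R_L = 544.7 Ω, giving V = 19.9 × 544.7/22840 = 0.4745 V.
Drop = (0.5670 − 0.4745) / 0.5670 = 16.3 %.

16.3 %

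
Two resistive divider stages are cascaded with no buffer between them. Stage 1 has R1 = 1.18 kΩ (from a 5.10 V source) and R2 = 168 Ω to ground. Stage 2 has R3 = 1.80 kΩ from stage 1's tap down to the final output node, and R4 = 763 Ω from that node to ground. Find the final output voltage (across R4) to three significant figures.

Stage 2 presents R3+R4 = 2563 Ω as a load on stage 1's tap.
Stage 1's lower leg becomes R2‖(R3+R4) = 157.7 Ω, so V_mid = 5.10 × 157.7/1338 = 0.6011 V.
Stage 2 is itself unloaded: V_out = V_mid × R4/(R3+R4) = 0.6011 × 763/2563 = 0.179 V.

V_out ≈ 0.179 V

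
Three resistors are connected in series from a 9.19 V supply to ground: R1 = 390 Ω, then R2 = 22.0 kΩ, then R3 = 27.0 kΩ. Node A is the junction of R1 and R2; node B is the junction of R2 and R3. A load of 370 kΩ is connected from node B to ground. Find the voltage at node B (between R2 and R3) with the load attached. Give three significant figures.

V ≈ 4.86 V

At node B, R3 is in parallel with the load: R3‖R_L = 25160 Ω.
Below node A the resistance is R2 + (R3‖R_L) = 47160 Ω, so V_A = 9.19 × 47160/47550 = 9.115 V.
Then V_B = V_A × (R3‖R_L)/(R2 + R3‖R_L) = 9.115 × 25160/47160 = 4.86 V.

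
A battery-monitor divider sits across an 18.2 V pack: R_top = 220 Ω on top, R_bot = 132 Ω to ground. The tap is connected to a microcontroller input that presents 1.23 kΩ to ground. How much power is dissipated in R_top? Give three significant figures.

Total resistance from the source is R_top + (R_bot‖R_L) = 339.2 Ω, so I = 18.2/339.2 Ω = 53.65 mA.
P = I²·R_top = (53.65 mA)² × 220 Ω = 633 mW.

P ≈ 633 mW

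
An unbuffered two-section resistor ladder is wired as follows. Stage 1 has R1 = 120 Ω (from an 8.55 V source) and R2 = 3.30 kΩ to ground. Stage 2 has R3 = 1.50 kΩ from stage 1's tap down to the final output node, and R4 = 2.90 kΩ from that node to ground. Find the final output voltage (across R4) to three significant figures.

Stage 2 presents R3+R4 = 4400 Ω as a load on stage 1's tap.
Stage 1's lower leg becomes R2‖(R3+R4) = 1886 Ω, so V_mid = 8.55 × 1886/2006 = 8.038 V.
Stage 2 is itself unloaded: V_out = V_mid × R4/(R3+R4) = 8.038 × 2900/4400 = 5.30 V.

V_out ≈ 5.30 V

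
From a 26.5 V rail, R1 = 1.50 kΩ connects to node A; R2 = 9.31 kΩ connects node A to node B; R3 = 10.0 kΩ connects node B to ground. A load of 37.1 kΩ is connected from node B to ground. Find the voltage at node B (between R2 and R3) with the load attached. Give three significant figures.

At node B, R3 is in parallel with the load: R3‖R_L = 7.877 kΩ.
Below node A the resistance is R2 + (R3‖R_L) = 17.19 kΩ, so V_A = 26.5 × 17.19/18.69 = 24.37 V.
Then V_B = V_A × (R3‖R_L)/(R2 + R3‖R_L) = 24.37 × 7.877/17.19 = 11.2 V.

V ≈ 11.2 V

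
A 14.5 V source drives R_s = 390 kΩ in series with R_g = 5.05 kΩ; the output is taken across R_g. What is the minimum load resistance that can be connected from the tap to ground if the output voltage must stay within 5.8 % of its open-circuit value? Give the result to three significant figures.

Output resistance R_th = R_s‖R_g = (390 × 5.05)/395.1 = 4.985 kΩ.
The fractional drop is R_th/(R_th + R_L); requiring this ≤ 0.0580 gives R_L ≥ R_th(1/0.0580 − 1) = 4.985 × 16.24 = 81.0 kΩ.

R_L(min) ≈ 81.0 kΩ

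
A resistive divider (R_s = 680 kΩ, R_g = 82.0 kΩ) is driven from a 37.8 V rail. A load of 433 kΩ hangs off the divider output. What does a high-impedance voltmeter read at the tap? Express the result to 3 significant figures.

V_out ≈ 3.48 V

The load sits in parallel with R_g: R_g‖R_L = (82.0 × 433) / (82.0 + 433) = 68.94 kΩ.
V_out = 37.8 × 68.94 / (680 + 68.94) = 37.8 × 68.94/748.9 = 3.48 V.
(Unloaded it would have been 4.07 V.)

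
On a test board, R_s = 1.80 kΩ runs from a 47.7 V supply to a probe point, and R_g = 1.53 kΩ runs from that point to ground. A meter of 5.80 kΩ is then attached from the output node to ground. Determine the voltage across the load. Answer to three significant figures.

V_out ≈ 19.2 V

The load sits in parallel with R_g: R_g‖R_L = (1.53 × 5.80) / (1.53 + 5.80) = 1.211 kΩ.
V_out = 47.7 × 1.211 / (1.80 + 1.211) = 47.7 × 1.211/3.011 = 19.2 V.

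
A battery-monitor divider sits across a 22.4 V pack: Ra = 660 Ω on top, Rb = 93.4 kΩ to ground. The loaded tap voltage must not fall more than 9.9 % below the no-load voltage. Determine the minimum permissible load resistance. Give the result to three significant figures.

R_L(min) ≈ 5.96 kΩ

Output resistance R_th = Ra‖Rb = (660 × 93400)/94060 = 655.4 Ω.
The fractional drop is R_th/(R_th + R_L); requiring this ≤ 0.0990 gives R_L ≥ R_th(1/0.0990 − 1) = 655.4 × 9.101 = 5.96 kΩ.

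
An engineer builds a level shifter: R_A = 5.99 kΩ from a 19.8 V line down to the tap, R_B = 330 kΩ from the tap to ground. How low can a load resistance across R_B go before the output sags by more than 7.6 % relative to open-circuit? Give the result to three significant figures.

R_L(min) ≈ 71.5 kΩ

Output resistance R_th = R_A‖R_B = (5.99 × 330)/336.0 = 5.883 kΩ.
The fractional drop is R_th/(R_th + R_L); requiring this ≤ 0.0760 gives R_L ≥ R_th(1/0.0760 − 1) = 5.883 × 12.16 = 71.5 kΩ.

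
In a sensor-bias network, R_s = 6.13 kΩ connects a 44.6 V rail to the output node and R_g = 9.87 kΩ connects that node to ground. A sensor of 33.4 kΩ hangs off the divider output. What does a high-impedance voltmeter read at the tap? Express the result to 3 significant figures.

The load sits in parallel with R_g: R_g‖R_L = (9.87 × 33.4) / (9.87 + 33.4) = 7.619 kΩ.
V_out = 44.6 × 7.619 / (6.13 + 7.619) = 44.6 × 7.619/13.75 = 24.7 V.
(Unloaded it would have been 27.5 V.)

V_out ≈ 24.7 V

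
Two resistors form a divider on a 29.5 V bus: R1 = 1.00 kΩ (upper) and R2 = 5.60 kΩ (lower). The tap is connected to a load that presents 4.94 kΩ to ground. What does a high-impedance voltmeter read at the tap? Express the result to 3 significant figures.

The load sits in parallel with R2: R2‖R_L = (5.60 × 4.94) / (5.60 + 4.94) = 2.625 kΩ.
V_out = 29.5 × 2.625 / (1.00 + 2.625) = 29.5 × 2.625/3.625 = 21.4 V.
(Unloaded it would have been 25.0 V.)

V_out ≈ 21.4 V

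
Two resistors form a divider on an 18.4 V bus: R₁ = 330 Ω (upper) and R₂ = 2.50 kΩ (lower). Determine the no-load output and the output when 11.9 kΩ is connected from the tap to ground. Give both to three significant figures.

Open-circuit: V = 18.4 × 2500/(330 + 2500) = 16.3 V.
With the load, R₂ becomes R₂‖R_L = 2066 Ω, so V = 18.4 × 2066/2396 = 15.9 V.

Unloaded: 16.3 V; loaded: 15.9 V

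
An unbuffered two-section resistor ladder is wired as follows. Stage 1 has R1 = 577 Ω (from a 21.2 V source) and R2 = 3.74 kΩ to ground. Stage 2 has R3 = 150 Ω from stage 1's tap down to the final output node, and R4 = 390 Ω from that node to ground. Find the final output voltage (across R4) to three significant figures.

Stage 2 presents R3+R4 = 540.0 Ω as a load on stage 1's tap.
Stage 1's lower leg becomes R2‖(R3+R4) = 471.9 Ω, so V_mid = 21.2 × 471.9/1049 = 9.538 V.
Stage 2 is itself unloaded: V_out = V_mid × R4/(R3+R4) = 9.538 × 390/540.0 = 6.89 V.

V_out ≈ 6.89 V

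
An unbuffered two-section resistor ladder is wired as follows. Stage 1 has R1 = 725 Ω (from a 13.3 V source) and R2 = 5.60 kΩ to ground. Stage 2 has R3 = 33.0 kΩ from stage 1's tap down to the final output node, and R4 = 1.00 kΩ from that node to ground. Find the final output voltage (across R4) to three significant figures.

V_out ≈ 0.340 V

Stage 2 presents R3+R4 = 34000 Ω as a load on stage 1's tap.
Stage 1's lower leg becomes R2‖(R3+R4) = 4808 Ω, so V_mid = 13.3 × 4808/5533 = 11.56 V.
Stage 2 is itself unloaded: V_out = V_mid × R4/(R3+R4) = 11.56 × 1000/34000 = 0.340 V.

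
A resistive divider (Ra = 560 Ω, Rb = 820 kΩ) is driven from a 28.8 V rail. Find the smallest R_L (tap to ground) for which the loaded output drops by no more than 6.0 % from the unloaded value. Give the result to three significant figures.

Output resistance R_th = Ra‖Rb = (560 × 820000)/820600 = 559.6 Ω.
The fractional drop is R_th/(R_th + R_L); requiring this ≤ 0.0600 gives R_L ≥ R_th(1/0.0600 − 1) = 559.6 × 15.67 = 8.77 kΩ.

R_L(min) ≈ 8.77 kΩ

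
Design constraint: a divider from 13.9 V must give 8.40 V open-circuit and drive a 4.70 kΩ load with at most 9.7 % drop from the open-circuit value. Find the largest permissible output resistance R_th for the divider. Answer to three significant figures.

R_th ≤ 505 Ω

Loading drop = R_th/(R_th + R_L) ≤ 0.0970, so R_th ≤ R_L · ε/(1−ε) = 4.70 kΩ × 0.0970/0.9030 = 505 Ω.
(Any R1, R2 with R2/(R1+R2) = 0.604 and R1‖R2 ≤ 505 Ω will meet the spec.)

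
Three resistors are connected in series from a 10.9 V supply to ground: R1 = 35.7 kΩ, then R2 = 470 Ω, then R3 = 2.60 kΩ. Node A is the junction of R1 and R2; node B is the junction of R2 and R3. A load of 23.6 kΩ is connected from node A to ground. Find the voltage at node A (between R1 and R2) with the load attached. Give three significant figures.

V ≈ 0.771 V

Below node A the series string R2+R3 = 3070 Ω sits in parallel with the 23600 Ω load: 2717 Ω.
V_A = 10.9 × 2717/(35700 + 2717) = 0.771 V.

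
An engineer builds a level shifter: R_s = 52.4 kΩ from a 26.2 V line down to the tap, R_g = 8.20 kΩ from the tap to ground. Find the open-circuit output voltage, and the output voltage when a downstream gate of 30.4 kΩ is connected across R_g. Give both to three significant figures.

Unloaded: 3.55 V; loaded: 2.87 V

Open-circuit: V = 26.2 × 8.20/(52.4 + 8.20) = 3.55 V.
With the load, R_g becomes R_g‖R_L = 6.458 kΩ, so V = 26.2 × 6.458/58.86 = 2.87 V.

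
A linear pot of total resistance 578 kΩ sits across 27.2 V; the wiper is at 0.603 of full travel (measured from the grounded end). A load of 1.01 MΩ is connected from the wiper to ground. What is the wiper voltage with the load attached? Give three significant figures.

The wiper splits the pot into (1−α)R = 229.5 kΩ above and αR = 348.5 kΩ below.
Lower section ‖ load = 259.1 kΩ.
V_wiper = 27.2 × 259.1/(229.5 + 259.1) = 14.4 V.

V ≈ 14.4 V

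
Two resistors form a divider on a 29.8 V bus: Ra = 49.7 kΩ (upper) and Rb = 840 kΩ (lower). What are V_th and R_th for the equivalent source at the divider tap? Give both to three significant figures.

V_th is the open-circuit tap voltage: 29.8 × 840/(49.7 + 840) = 28.1 V.
With the supply zeroed, Ra and Rb appear in parallel from the tap: R_th = Ra‖Rb = (49.7 × 840)/889.7 = 46.9 kΩ.

V_th = 28.1 V, R_th = 46.9 kΩ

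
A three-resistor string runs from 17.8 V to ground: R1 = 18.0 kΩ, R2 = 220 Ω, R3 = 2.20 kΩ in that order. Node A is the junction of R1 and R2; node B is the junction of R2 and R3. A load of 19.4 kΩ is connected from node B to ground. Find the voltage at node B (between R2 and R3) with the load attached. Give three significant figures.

V ≈ 1.74 V

At node B, R3 is in parallel with the load: R3‖R_L = 1976 Ω.
Below node A the resistance is R2 + (R3‖R_L) = 2196 Ω, so V_A = 17.8 × 2196/20200 = 1.935 V.
Then V_B = V_A × (R3‖R_L)/(R2 + R3‖R_L) = 1.935 × 1976/2196 = 1.74 V.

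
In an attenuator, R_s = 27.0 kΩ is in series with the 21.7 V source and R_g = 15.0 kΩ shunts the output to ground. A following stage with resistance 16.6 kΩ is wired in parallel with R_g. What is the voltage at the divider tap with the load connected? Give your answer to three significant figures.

The load sits in parallel with R_g: R_g‖R_L = (15.0 × 16.6) / (15.0 + 16.6) = 7.880 kΩ.
V_out = 21.7 × 7.880 / (27.0 + 7.880) = 21.7 × 7.880/34.88 = 4.90 V.

V_out ≈ 4.90 V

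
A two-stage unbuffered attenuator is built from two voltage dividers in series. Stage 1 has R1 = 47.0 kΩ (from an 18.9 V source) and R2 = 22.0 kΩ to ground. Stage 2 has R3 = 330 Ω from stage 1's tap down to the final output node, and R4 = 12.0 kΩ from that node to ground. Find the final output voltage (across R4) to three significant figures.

Stage 2 presents R3+R4 = 12330 Ω as a load on stage 1's tap.
Stage 1's lower leg becomes R2‖(R3+R4) = 7902 Ω, so V_mid = 18.9 × 7902/54900 = 2.720 V.
Stage 2 is itself unloaded: V_out = V_mid × R4/(R3+R4) = 2.720 × 12000/12330 = 2.65 V.

V_out ≈ 2.65 V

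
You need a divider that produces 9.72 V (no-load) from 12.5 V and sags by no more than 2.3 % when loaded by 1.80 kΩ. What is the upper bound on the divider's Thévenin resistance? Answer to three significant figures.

Loading drop = R_th/(R_th + R_L) ≤ 0.0230, so R_th ≤ R_L · ε/(1−ε) = 1.80 kΩ × 0.0230/0.9770 = 42.4 Ω.
(Any R1, R2 with R2/(R1+R2) = 0.778 and R1‖R2 ≤ 42.4 Ω will meet the spec.)

R_th ≤ 42.4 Ω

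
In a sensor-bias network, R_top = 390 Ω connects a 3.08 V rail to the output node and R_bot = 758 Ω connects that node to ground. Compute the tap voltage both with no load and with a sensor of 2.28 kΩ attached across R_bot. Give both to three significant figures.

Unloaded: 2.03 V; loaded: 1.83 V

Open-circuit: V = 3.08 × 758/(390 + 758) = 2.03 V.
With the load, R_bot becomes R_bot‖R_L = 568.9 Ω, so V = 3.08 × 568.9/958.9 = 1.83 V.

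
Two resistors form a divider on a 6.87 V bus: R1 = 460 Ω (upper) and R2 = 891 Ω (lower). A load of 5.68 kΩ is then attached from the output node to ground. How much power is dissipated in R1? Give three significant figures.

Total resistance from the source is R1 + (R2‖R_L) = 1230 Ω, so I = 6.87/1230 Ω = 5.585 mA.
P = I²·R1 = (5.585 mA)² × 460 Ω = 14.3 mW.

P ≈ 14.3 mW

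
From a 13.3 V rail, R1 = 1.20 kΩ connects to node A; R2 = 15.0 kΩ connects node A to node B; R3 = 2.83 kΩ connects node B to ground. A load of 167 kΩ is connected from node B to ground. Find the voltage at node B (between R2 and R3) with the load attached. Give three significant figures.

V ≈ 1.95 V

At node B, R3 is in parallel with the load: R3‖R_L = 2.783 kΩ.
Below node A the resistance is R2 + (R3‖R_L) = 17.78 kΩ, so V_A = 13.3 × 17.78/18.98 = 12.46 V.
Then V_B = V_A × (R3‖R_L)/(R2 + R3‖R_L) = 12.46 × 2.783/17.78 = 1.95 V.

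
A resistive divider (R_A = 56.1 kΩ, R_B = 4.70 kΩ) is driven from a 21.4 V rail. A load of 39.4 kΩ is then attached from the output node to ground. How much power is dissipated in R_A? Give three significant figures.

P ≈ 7.07 mW

Total resistance from the source is R_A + (R_B‖R_L) = 60.30 kΩ, so I = 21.4/60.30 kΩ = 0.3549 mA.
P = I²·R_A = (0.3549 mA)² × 56.1 kΩ = 7.07 mW.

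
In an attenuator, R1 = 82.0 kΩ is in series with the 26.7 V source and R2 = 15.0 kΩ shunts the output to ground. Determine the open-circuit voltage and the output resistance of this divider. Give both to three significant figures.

V_th = 4.13 V, R_th = 12.7 kΩ

V_th is the open-circuit tap voltage: 26.7 × 15.0/(82.0 + 15.0) = 4.13 V.
With the supply zeroed, R1 and R2 appear in parallel from the tap: R_th = R1‖R2 = (82.0 × 15.0)/97.00 = 12.7 kΩ.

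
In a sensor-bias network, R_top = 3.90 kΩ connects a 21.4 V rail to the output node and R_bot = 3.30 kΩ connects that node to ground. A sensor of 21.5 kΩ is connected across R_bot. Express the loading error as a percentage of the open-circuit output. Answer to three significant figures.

7.68 %

The divider's output (Thévenin) resistance is R_top‖R_bot = 1.788 kΩ.
Fractional drop under load = R_th/(R_th + R_L) = 1.788 / (1.788 + 21.5) = 0.07676.
So the output falls by 7.68 %.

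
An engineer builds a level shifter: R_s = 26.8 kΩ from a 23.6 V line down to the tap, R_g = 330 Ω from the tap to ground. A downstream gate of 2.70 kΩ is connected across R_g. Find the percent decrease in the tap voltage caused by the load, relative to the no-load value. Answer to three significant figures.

Unloaded V = 23.6 × 330/27130 = 0.28706 V.
Loaded: R_g‖R_L = 294.1 Ω, giving V = 23.6 × 294.1/27090 = 0.25614 V.
Drop = (0.28706 − 0.25614) / 0.28706 = 10.8 %.

10.8 %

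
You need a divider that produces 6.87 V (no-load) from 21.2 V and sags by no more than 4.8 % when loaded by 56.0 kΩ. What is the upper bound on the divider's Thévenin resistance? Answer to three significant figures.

R_th ≤ 2.82 kΩ

Loading drop = R_th/(R_th + R_L) ≤ 0.0480, so R_th ≤ R_L · ε/(1−ε) = 56.0 kΩ × 0.0480/0.9520 = 2.82 kΩ.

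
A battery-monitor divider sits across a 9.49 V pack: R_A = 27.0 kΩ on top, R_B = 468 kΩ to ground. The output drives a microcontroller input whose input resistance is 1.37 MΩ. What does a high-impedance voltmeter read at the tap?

V_out ≈ 8.81 V

The load sits in parallel with R_B: R_B‖R_L = (468 × 1370) / (468 + 1370) = 348.8 kΩ.
V_out = 9.49 × 348.8 / (27.0 + 348.8) = 9.49 × 348.8/375.8 = 8.81 V.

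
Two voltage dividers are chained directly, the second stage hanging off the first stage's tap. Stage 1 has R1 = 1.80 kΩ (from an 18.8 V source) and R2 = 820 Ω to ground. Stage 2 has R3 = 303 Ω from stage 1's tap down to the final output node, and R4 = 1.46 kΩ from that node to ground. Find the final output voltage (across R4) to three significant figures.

Stage 2 presents R3+R4 = 1763 Ω as a load on stage 1's tap.
Stage 1's lower leg becomes R2‖(R3+R4) = 559.7 Ω, so V_mid = 18.8 × 559.7/2360 = 4.459 V.
Stage 2 is itself unloaded: V_out = V_mid × R4/(R3+R4) = 4.459 × 1460/1763 = 3.69 V.

V_out ≈ 3.69 V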